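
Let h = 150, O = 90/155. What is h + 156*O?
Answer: 7458/31 ≈ 240.58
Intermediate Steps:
O = 18/31 (O = 90*(1/155) = 18/31 ≈ 0.58065)
h + 156*O = 150 + 156*(18/31) = 150 + 2808/31 = 7458/31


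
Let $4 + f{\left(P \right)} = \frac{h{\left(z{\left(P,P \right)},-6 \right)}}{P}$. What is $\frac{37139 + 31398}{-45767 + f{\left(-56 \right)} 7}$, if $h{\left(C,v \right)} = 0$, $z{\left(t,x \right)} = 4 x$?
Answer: $- \frac{68537}{45795} \approx -1.4966$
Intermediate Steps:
$f{\left(P \right)} = -4$ ($f{\left(P \right)} = -4 + \frac{0}{P} = -4 + 0 = -4$)
$\frac{37139 + 31398}{-45767 + f{\left(-56 \right)} 7} = \frac{37139 + 31398}{-45767 - 28} = \frac{68537}{-45767 - 28} = \frac{68537}{-45795} = 68537 \left(- \frac{1}{45795}\right) = - \frac{68537}{45795}$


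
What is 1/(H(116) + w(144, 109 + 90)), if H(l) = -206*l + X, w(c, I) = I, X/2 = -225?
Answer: -1/24147 ≈ -4.1413e-5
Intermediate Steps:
X = -450 (X = 2*(-225) = -450)
H(l) = -450 - 206*l (H(l) = -206*l - 450 = -450 - 206*l)
1/(H(116) + w(144, 109 + 90)) = 1/((-450 - 206*116) + (109 + 90)) = 1/((-450 - 23896) + 199) = 1/(-24346 + 199) = 1/(-24147) = -1/24147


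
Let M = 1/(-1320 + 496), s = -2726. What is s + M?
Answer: -2246225/824 ≈ -2726.0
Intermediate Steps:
M = -1/824 (M = 1/(-824) = -1/824 ≈ -0.0012136)
s + M = -2726 - 1/824 = -2246225/824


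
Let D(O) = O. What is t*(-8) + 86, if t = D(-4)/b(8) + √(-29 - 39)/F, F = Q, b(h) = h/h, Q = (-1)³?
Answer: 118 + 16*I*√17 ≈ 118.0 + 65.97*I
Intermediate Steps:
Q = -1
b(h) = 1
F = -1
t = -4 - 2*I*√17 (t = -4/1 + √(-29 - 39)/(-1) = -4*1 + √(-68)*(-1) = -4 + (2*I*√17)*(-1) = -4 - 2*I*√17 ≈ -4.0 - 8.2462*I)
t*(-8) + 86 = (-4 - 2*I*√17)*(-8) + 86 = (32 + 16*I*√17) + 86 = 118 + 16*I*√17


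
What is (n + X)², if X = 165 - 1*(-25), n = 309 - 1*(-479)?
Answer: 956484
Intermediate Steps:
n = 788 (n = 309 + 479 = 788)
X = 190 (X = 165 + 25 = 190)
(n + X)² = (788 + 190)² = 978² = 956484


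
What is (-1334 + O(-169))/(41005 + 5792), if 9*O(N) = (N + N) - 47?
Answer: -12391/421173 ≈ -0.029420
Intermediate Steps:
O(N) = -47/9 + 2*N/9 (O(N) = ((N + N) - 47)/9 = (2*N - 47)/9 = (-47 + 2*N)/9 = -47/9 + 2*N/9)
(-1334 + O(-169))/(41005 + 5792) = (-1334 + (-47/9 + (2/9)*(-169)))/(41005 + 5792) = (-1334 + (-47/9 - 338/9))/46797 = (-1334 - 385/9)*(1/46797) = -12391/9*1/46797 = -12391/421173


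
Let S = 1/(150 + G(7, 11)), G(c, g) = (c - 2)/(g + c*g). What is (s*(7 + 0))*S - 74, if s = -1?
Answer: -977786/13205 ≈ -74.047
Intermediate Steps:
G(c, g) = (-2 + c)/(g + c*g)
S = 88/13205 (S = 1/(150 + (-2 + 7)/(11*(1 + 7))) = 1/(150 + (1/11)*5/8) = 1/(150 + (1/11)*(⅛)*5) = 1/(150 + 5/88) = 1/(13205/88) = 88/13205 ≈ 0.0066641)
(s*(7 + 0))*S - 74 = -(7 + 0)*(88/13205) - 74 = -1*7*(88/13205) - 74 = -7*88/13205 - 74 = -616/13205 - 74 = -977786/13205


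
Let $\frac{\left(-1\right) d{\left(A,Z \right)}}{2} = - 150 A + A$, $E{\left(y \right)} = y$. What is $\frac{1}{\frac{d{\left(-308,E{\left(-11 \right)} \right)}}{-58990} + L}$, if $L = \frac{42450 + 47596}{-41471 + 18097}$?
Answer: $- \frac{344708065}{791613581} \approx -0.43545$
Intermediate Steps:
$d{\left(A,Z \right)} = 298 A$ ($d{\left(A,Z \right)} = - 2 \left(- 150 A + A\right) = - 2 \left(- 149 A\right) = 298 A$)
$L = - \frac{45023}{11687}$ ($L = \frac{90046}{-23374} = 90046 \left(- \frac{1}{23374}\right) = - \frac{45023}{11687} \approx -3.8524$)
$\frac{1}{\frac{d{\left(-308,E{\left(-11 \right)} \right)}}{-58990} + L} = \frac{1}{\frac{298 \left(-308\right)}{-58990} - \frac{45023}{11687}} = \frac{1}{\left(-91784\right) \left(- \frac{1}{58990}\right) - \frac{45023}{11687}} = \frac{1}{\frac{45892}{29495} - \frac{45023}{11687}} = \frac{1}{- \frac{791613581}{344708065}} = - \frac{344708065}{791613581}$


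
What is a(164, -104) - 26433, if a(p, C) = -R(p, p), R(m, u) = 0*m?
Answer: -26433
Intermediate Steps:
R(m, u) = 0
a(p, C) = 0 (a(p, C) = -1*0 = 0)
a(164, -104) - 26433 = 0 - 26433 = -26433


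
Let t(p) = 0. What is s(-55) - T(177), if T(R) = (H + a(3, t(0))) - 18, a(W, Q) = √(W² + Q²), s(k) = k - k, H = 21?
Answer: -6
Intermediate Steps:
s(k) = 0
a(W, Q) = √(Q² + W²)
T(R) = 6 (T(R) = (21 + √(0² + 3²)) - 18 = (21 + √(0 + 9)) - 18 = (21 + √9) - 18 = (21 + 3) - 18 = 24 - 18 = 6)
s(-55) - T(177) = 0 - 1*6 = 0 - 6 = -6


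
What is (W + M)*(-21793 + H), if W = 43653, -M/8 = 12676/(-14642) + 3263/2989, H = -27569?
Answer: -47150378343859698/21882469 ≈ -2.1547e+9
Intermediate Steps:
M = -39553128/21882469 (M = -8*(12676/(-14642) + 3263/2989) = -8*(12676*(-1/14642) + 3263*(1/2989)) = -8*(-6338/7321 + 3263/2989) = -8*4944141/21882469 = -39553128/21882469 ≈ -1.8075)
(W + M)*(-21793 + H) = (43653 - 39553128/21882469)*(-21793 - 27569) = (955195866129/21882469)*(-49362) = -47150378343859698/21882469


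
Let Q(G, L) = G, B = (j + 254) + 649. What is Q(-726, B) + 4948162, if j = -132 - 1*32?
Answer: 4947436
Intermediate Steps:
j = -164 (j = -132 - 32 = -164)
B = 739 (B = (-164 + 254) + 649 = 90 + 649 = 739)
Q(-726, B) + 4948162 = -726 + 4948162 = 4947436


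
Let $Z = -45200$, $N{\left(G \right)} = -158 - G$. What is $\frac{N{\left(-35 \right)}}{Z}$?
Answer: $\frac{123}{45200} \approx 0.0027212$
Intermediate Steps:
$\frac{N{\left(-35 \right)}}{Z} = \frac{-158 - -35}{-45200} = \left(-158 + 35\right) \left(- \frac{1}{45200}\right) = \left(-123\right) \left(- \frac{1}{45200}\right) = \frac{123}{45200}$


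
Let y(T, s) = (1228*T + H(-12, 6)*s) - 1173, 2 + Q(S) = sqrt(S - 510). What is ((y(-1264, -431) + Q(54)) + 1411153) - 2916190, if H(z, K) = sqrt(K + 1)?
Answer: -3058404 - 431*sqrt(7) + 2*I*sqrt(114) ≈ -3.0595e+6 + 21.354*I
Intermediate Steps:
H(z, K) = sqrt(1 + K)
Q(S) = -2 + sqrt(-510 + S) (Q(S) = -2 + sqrt(S - 510) = -2 + sqrt(-510 + S))
y(T, s) = -1173 + 1228*T + s*sqrt(7) (y(T, s) = (1228*T + sqrt(1 + 6)*s) - 1173 = (1228*T + sqrt(7)*s) - 1173 = (1228*T + s*sqrt(7)) - 1173 = -1173 + 1228*T + s*sqrt(7))
((y(-1264, -431) + Q(54)) + 1411153) - 2916190 = (((-1173 + 1228*(-1264) - 431*sqrt(7)) + (-2 + sqrt(-510 + 54))) + 1411153) - 2916190 = (((-1173 - 1552192 - 431*sqrt(7)) + (-2 + sqrt(-456))) + 1411153) - 2916190 = (((-1553365 - 431*sqrt(7)) + (-2 + 2*I*sqrt(114))) + 1411153) - 2916190 = ((-1553367 - 431*sqrt(7) + 2*I*sqrt(114)) + 1411153) - 2916190 = (-142214 - 431*sqrt(7) + 2*I*sqrt(114)) - 2916190 = -3058404 - 431*sqrt(7) + 2*I*sqrt(114)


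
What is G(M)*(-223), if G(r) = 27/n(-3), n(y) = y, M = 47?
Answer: 2007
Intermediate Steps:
G(r) = -9 (G(r) = 27/(-3) = 27*(-1/3) = -9)
G(M)*(-223) = -9*(-223) = 2007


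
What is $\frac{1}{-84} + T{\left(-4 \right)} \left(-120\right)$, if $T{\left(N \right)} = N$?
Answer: $\frac{40319}{84} \approx 479.99$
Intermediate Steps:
$\frac{1}{-84} + T{\left(-4 \right)} \left(-120\right) = \frac{1}{-84} - -480 = - \frac{1}{84} + 480 = \frac{40319}{84}$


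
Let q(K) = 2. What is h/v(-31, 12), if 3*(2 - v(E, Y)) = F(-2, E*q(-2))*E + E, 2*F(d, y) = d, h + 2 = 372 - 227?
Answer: 143/2 ≈ 71.500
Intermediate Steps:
h = 143 (h = -2 + (372 - 227) = -2 + 145 = 143)
F(d, y) = d/2
v(E, Y) = 2 (v(E, Y) = 2 - (((1/2)*(-2))*E + E)/3 = 2 - (-E + E)/3 = 2 - 1/3*0 = 2 + 0 = 2)
h/v(-31, 12) = 143/2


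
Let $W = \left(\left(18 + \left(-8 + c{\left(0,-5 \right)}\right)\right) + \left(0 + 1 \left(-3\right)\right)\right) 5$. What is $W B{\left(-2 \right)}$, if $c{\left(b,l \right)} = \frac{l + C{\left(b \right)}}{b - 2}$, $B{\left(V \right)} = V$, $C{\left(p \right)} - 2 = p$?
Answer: $-85$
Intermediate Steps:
$C{\left(p \right)} = 2 + p$
$c{\left(b,l \right)} = \frac{2 + b + l}{-2 + b}$ ($c{\left(b,l \right)} = \frac{l + \left(2 + b\right)}{b - 2} = \frac{2 + b + l}{-2 + b}$)
$W = \frac{85}{2}$ ($W = \left(\left(18 - \left(8 - \frac{2 + 0 - 5}{-2 + 0}\right)\right) + \left(0 + 1 \left(-3\right)\right)\right) 5 = \left(\left(18 - \left(8 - \frac{1}{-2} \left(-3\right)\right)\right) + \left(0 - 3\right)\right) 5 = \left(\left(18 - \frac{13}{2}\right) - 3\right) 5 = \left(\frac{23}{2} - 3\right) 5 = \frac{17}{2} \cdot 5 = \frac{85}{2} \approx 42.5$)
$W B{\left(-2 \right)} = \frac{85}{2} \left(-2\right) = -85$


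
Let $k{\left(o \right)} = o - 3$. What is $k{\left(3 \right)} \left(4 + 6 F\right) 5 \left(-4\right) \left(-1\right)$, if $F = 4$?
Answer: $0$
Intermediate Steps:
$k{\left(o \right)} = -3 + o$ ($k{\left(o \right)} = o - 3 = -3 + o$)
$k{\left(3 \right)} \left(4 + 6 F\right) 5 \left(-4\right) \left(-1\right) = \left(-3 + 3\right) \left(4 + 6 \cdot 4\right) 5 \left(-4\right) \left(-1\right) = 0 \left(4 + 24\right) \left(\left(-20\right) \left(-1\right)\right) = 0 \cdot 28 \cdot 20 = 0 \cdot 20 = 0$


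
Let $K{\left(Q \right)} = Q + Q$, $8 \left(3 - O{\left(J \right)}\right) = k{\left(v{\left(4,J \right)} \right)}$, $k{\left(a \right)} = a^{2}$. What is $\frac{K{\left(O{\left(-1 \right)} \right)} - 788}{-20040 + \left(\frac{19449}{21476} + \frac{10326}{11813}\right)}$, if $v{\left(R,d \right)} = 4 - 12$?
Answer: $\frac{67483132808}{1694538695769} \approx 0.039824$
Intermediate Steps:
$v{\left(R,d \right)} = -8$ ($v{\left(R,d \right)} = 4 - 12 = -8$)
$O{\left(J \right)} = -5$ ($O{\left(J \right)} = 3 - \frac{\left(-8\right)^{2}}{8} = 3 - 8 = -5$)
$K{\left(Q \right)} = 2 Q$
$\frac{K{\left(O{\left(-1 \right)} \right)} - 788}{-20040 + \left(\frac{19449}{21476} + \frac{10326}{11813}\right)} = \frac{2 \left(-5\right) - 788}{-20040 + \left(\frac{19449}{21476} + \frac{10326}{11813}\right)} = \frac{-10 - 788}{-20040 + \left(19449 \cdot \frac{1}{21476} + 10326 \cdot \frac{1}{11813}\right)} = - \frac{798}{-20040 + \left(\frac{19449}{21476} + \frac{10326}{11813}\right)} = - \frac{798}{-20040 + \frac{451512213}{253695988}} = - \frac{798}{- \frac{5083616087307}{253695988}} = \left(-798\right) \left(- \frac{253695988}{5083616087307}\right) = \frac{67483132808}{1694538695769}$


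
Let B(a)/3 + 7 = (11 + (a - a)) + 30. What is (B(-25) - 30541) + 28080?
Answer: -2359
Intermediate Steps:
B(a) = 102 (B(a) = -21 + 3*((11 + (a - a)) + 30) = -21 + 3*((11 + 0) + 30) = -21 + 3*(11 + 30) = -21 + 3*41 = -21 + 123 = 102)
(B(-25) - 30541) + 28080 = (102 - 30541) + 28080 = -30439 + 28080 = -2359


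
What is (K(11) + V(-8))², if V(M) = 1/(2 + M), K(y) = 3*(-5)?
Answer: 8281/36 ≈ 230.03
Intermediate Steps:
K(y) = -15
(K(11) + V(-8))² = (-15 + 1/(2 - 8))² = (-15 + 1/(-6))² = (-15 - ⅙)² = (-91/6)² = 8281/36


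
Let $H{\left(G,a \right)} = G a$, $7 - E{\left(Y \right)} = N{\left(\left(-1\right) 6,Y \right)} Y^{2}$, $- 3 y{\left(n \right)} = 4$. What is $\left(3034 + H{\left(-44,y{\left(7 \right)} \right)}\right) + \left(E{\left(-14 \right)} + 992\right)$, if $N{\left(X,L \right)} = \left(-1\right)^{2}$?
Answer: $\frac{11687}{3} \approx 3895.7$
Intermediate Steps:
$N{\left(X,L \right)} = 1$
$y{\left(n \right)} = - \frac{4}{3}$ ($y{\left(n \right)} = \left(- \frac{1}{3}\right) 4 = - \frac{4}{3}$)
$E{\left(Y \right)} = 7 - Y^{2}$ ($E{\left(Y \right)} = 7 - 1 Y^{2} = 7 - Y^{2}$)
$\left(3034 + H{\left(-44,y{\left(7 \right)} \right)}\right) + \left(E{\left(-14 \right)} + 992\right) = \left(3034 - - \frac{176}{3}\right) + \left(\left(7 - \left(-14\right)^{2}\right) + 992\right) = \left(3034 + \frac{176}{3}\right) + \left(\left(7 - 196\right) + 992\right) = \frac{9278}{3} + \left(\left(7 - 196\right) + 992\right) = \frac{9278}{3} + \left(-189 + 992\right) = \frac{9278}{3} + 803 = \frac{11687}{3}$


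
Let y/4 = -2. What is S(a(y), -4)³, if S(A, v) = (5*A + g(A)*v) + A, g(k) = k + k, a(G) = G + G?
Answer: 32768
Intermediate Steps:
y = -8 (y = 4*(-2) = -8)
a(G) = 2*G
g(k) = 2*k
S(A, v) = 6*A + 2*A*v (S(A, v) = (5*A + (2*A)*v) + A = (5*A + 2*A*v) + A = 6*A + 2*A*v)
S(a(y), -4)³ = (2*(2*(-8))*(3 - 4))³ = (2*(-16)*(-1))³ = 32³ = 32768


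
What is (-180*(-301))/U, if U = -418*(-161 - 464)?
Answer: 5418/26125 ≈ 0.20739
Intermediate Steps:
U = 261250 (U = -418*(-625) = 261250)
(-180*(-301))/U = -180*(-301)/261250 = 54180*(1/261250) = 5418/26125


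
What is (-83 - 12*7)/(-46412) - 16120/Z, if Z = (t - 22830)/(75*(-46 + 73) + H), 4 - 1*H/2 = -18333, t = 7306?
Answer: 7238275539767/180124972 ≈ 40185.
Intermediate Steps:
H = 36674 (H = 8 - 2*(-18333) = 8 + 36666 = 36674)
Z = -15524/38699 (Z = (7306 - 22830)/(75*(-46 + 73) + 36674) = -15524/(75*27 + 36674) = -15524/(2025 + 36674) = -15524/38699 ≈ -0.40115)
(-83 - 12*7)/(-46412) - 16120/Z = (-83 - 12*7)/(-46412) - 16120/(-15524/38699) = (-83 - 84)*(-1/46412) - 16120*(-38699/15524) = -167*(-1/46412) + 155956970/3881 = 167/46412 + 155956970/3881 = 7238275539767/180124972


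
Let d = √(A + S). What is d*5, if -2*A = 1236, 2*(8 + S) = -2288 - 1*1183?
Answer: 5*I*√9446/2 ≈ 242.98*I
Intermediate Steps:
S = -3487/2 (S = -8 + (-2288 - 1*1183)/2 = -8 + (-2288 - 1183)/2 = -8 + (½)*(-3471) = -8 - 3471/2 = -3487/2 ≈ -1743.5)
A = -618 (A = -½*1236 = -618)
d = I*√9446/2 (d = √(-618 - 3487/2) = √(-4723/2) = I*√9446/2 ≈ 48.595*I)
d*5 = (I*√9446/2)*5 = 5*I*√9446/2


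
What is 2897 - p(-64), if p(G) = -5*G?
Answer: 2577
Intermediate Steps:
2897 - p(-64) = 2897 - (-5)*(-64) = 2897 - 1*320 = 2897 - 320 = 2577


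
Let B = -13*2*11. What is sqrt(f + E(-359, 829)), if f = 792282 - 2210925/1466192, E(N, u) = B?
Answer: sqrt(106410349520488559)/366548 ≈ 889.94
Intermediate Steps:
B = -286 (B = -26*11 = -286)
E(N, u) = -286
f = 1161635319219/1466192 (f = 792282 - 2210925*1/1466192 = 792282 - 2210925/1466192 = 1161635319219/1466192 ≈ 7.9228e+5)
sqrt(f + E(-359, 829)) = sqrt(1161635319219/1466192 - 286) = sqrt(1161215988307/1466192) = sqrt(106410349520488559)/366548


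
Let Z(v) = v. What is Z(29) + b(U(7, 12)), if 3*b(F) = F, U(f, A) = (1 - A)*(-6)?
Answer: 51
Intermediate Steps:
U(f, A) = -6 + 6*A
b(F) = F/3
Z(29) + b(U(7, 12)) = 29 + (-6 + 6*12)/3 = 29 + (-6 + 72)/3 = 29 + (1/3)*66 = 29 + 22 = 51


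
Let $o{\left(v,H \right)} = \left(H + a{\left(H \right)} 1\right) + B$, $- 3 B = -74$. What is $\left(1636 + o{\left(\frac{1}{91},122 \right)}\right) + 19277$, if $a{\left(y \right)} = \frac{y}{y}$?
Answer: $\frac{63182}{3} \approx 21061.0$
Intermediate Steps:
$a{\left(y \right)} = 1$
$B = \frac{74}{3}$ ($B = \left(- \frac{1}{3}\right) \left(-74\right) = \frac{74}{3} \approx 24.667$)
$o{\left(v,H \right)} = \frac{77}{3} + H$ ($o{\left(v,H \right)} = \left(H + 1 \cdot 1\right) + \frac{74}{3} = \left(H + 1\right) + \frac{74}{3} = \left(1 + H\right) + \frac{74}{3} = \frac{77}{3} + H$)
$\left(1636 + o{\left(\frac{1}{91},122 \right)}\right) + 19277 = \left(1636 + \left(\frac{77}{3} + 122\right)\right) + 19277 = \left(1636 + \frac{443}{3}\right) + 19277 = \frac{5351}{3} + 19277 = \frac{63182}{3}$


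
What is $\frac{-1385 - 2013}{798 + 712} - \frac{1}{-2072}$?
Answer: $- \frac{3519573}{1564360} \approx -2.2498$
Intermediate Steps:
$\frac{-1385 - 2013}{798 + 712} - \frac{1}{-2072} = - \frac{3398}{1510} - - \frac{1}{2072} = \left(-3398\right) \frac{1}{1510} + \frac{1}{2072} = - \frac{1699}{755} + \frac{1}{2072} = - \frac{3519573}{1564360}$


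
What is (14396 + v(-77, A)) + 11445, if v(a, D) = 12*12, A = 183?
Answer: 25985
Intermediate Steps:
v(a, D) = 144
(14396 + v(-77, A)) + 11445 = (14396 + 144) + 11445 = 14540 + 11445 = 25985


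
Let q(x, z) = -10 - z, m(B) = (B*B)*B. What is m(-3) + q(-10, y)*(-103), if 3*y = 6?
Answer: 1209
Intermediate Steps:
y = 2 (y = (1/3)*6 = 2)
m(B) = B**3 (m(B) = B**2*B = B**3)
m(-3) + q(-10, y)*(-103) = (-3)**3 + (-10 - 1*2)*(-103) = -27 + (-10 - 2)*(-103) = -27 - 12*(-103) = -27 + 1236 = 1209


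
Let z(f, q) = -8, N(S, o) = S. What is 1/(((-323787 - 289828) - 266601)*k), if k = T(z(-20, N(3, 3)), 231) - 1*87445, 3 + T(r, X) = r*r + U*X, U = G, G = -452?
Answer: 1/168821907936 ≈ 5.9234e-12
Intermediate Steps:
U = -452
T(r, X) = -3 + r² - 452*X (T(r, X) = -3 + (r*r - 452*X) = -3 + (r² - 452*X) = -3 + r² - 452*X)
k = -191796 (k = (-3 + (-8)² - 452*231) - 1*87445 = (-3 + 64 - 104412) - 87445 = -104351 - 87445 = -191796)
1/(((-323787 - 289828) - 266601)*k) = 1/((-323787 - 289828) - 266601*(-191796)) = -1/191796/(-613615 - 266601) = -1/191796/(-880216) = -1/880216*(-1/191796) = 1/168821907936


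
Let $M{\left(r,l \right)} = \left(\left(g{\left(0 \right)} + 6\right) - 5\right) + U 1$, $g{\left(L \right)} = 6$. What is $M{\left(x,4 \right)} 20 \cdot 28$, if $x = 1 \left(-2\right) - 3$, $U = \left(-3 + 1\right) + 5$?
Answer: $5600$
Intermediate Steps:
$U = 3$ ($U = -2 + 5 = 3$)
$x = -5$ ($x = -2 - 3 = -5$)
$M{\left(r,l \right)} = 10$ ($M{\left(r,l \right)} = \left(\left(6 + 6\right) - 5\right) + 3 \cdot 1 = \left(12 - 5\right) + 3 = 7 + 3 = 10$)
$M{\left(x,4 \right)} 20 \cdot 28 = 10 \cdot 20 \cdot 28 = 200 \cdot 28 = 5600$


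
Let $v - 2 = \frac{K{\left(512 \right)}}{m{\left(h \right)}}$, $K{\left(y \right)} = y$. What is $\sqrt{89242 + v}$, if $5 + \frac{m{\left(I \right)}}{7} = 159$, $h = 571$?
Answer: $\frac{2 \sqrt{132282623}}{77} \approx 298.74$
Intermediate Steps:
$m{\left(I \right)} = 1078$ ($m{\left(I \right)} = -35 + 7 \cdot 159 = -35 + 1113 = 1078$)
$v = \frac{1334}{539}$ ($v = 2 + \frac{512}{1078} = 2 + 512 \cdot \frac{1}{1078} = 2 + \frac{256}{539} = \frac{1334}{539} \approx 2.475$)
$\sqrt{89242 + v} = \sqrt{89242 + \frac{1334}{539}} = \sqrt{\frac{48102772}{539}} = \frac{2 \sqrt{132282623}}{77}$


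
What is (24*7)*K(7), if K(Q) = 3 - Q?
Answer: -672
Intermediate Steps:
(24*7)*K(7) = (24*7)*(3 - 1*7) = 168*(3 - 7) = 168*(-4) = -672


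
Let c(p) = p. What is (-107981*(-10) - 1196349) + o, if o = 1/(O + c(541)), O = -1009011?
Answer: -117526085331/1008470 ≈ -1.1654e+5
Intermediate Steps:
o = -1/1008470 (o = 1/(-1009011 + 541) = 1/(-1008470) = -1/1008470 ≈ -9.9160e-7)
(-107981*(-10) - 1196349) + o = (-107981*(-10) - 1196349) - 1/1008470 = (1079810 - 1196349) - 1/1008470 = -116539 - 1/1008470 = -117526085331/1008470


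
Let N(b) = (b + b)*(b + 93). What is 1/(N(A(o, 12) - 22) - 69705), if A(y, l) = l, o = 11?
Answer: -1/71365 ≈ -1.4012e-5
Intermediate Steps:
N(b) = 2*b*(93 + b) (N(b) = (2*b)*(93 + b) = 2*b*(93 + b))
1/(N(A(o, 12) - 22) - 69705) = 1/(2*(12 - 22)*(93 + (12 - 22)) - 69705) = 1/(2*(-10)*(93 - 10) - 69705) = 1/(2*(-10)*83 - 69705) = 1/(-1660 - 69705) = 1/(-71365) = -1/71365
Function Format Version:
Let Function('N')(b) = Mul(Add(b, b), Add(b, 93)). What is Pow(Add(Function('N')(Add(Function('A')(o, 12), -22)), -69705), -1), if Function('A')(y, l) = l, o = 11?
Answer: Rational(-1, 71365) ≈ -1.4012e-5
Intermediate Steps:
Function('N')(b) = Mul(2, b, Add(93, b)) (Function('N')(b) = Mul(Mul(2, b), Add(93, b)) = Mul(2, b, Add(93, b)))
Pow(Add(Function('N')(Add(Function('A')(o, 12), -22)), -69705), -1) = Pow(Add(Mul(2, Add(12, -22), Add(93, Add(12, -22))), -69705), -1) = Pow(Add(Mul(2, -10, Add(93, -10)), -69705), -1) = Pow(Add(Mul(2, -10, 83), -69705), -1) = Pow(Add(-1660, -69705), -1) = Pow(-71365, -1) = Rational(-1, 71365)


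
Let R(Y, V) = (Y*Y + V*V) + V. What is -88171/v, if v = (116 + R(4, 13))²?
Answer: -88171/98596 ≈ -0.89427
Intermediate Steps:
R(Y, V) = V + V² + Y² (R(Y, V) = (Y² + V²) + V = (V² + Y²) + V = V + V² + Y²)
v = 98596 (v = (116 + (13 + 13² + 4²))² = (116 + (13 + 169 + 16))² = (116 + 198)² = 314² = 98596)
-88171/v = -88171/98596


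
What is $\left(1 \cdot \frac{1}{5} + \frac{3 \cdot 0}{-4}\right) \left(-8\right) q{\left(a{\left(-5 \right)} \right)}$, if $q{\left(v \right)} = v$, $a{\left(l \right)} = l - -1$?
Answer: $\frac{32}{5} \approx 6.4$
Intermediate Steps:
$a{\left(l \right)} = 1 + l$ ($a{\left(l \right)} = l + 1 = 1 + l$)
$\left(1 \cdot \frac{1}{5} + \frac{3 \cdot 0}{-4}\right) \left(-8\right) q{\left(a{\left(-5 \right)} \right)} = \left(1 \cdot \frac{1}{5} + \frac{3 \cdot 0}{-4}\right) \left(-8\right) \left(1 - 5\right) = \left(1 \cdot \frac{1}{5} + 0 \left(- \frac{1}{4}\right)\right) \left(-8\right) \left(-4\right) = \left(\frac{1}{5} + 0\right) \left(-8\right) \left(-4\right) = \frac{1}{5} \left(-8\right) \left(-4\right) = \left(- \frac{8}{5}\right) \left(-4\right) = \frac{32}{5}$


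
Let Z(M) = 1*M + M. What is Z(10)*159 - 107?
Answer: 3073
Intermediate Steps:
Z(M) = 2*M (Z(M) = M + M = 2*M)
Z(10)*159 - 107 = (2*10)*159 - 107 = 20*159 - 107 = 3180 - 107 = 3073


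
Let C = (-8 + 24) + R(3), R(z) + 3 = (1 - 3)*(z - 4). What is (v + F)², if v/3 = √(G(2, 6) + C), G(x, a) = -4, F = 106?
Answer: 11335 + 636*√11 ≈ 13444.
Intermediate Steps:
R(z) = 5 - 2*z (R(z) = -3 + (1 - 3)*(z - 4) = -3 - 2*(-4 + z) = -3 + (8 - 2*z) = 5 - 2*z)
C = 15 (C = (-8 + 24) + (5 - 2*3) = 16 + (5 - 6) = 16 - 1 = 15)
v = 3*√11 (v = 3*√(-4 + 15) = 3*√11 ≈ 9.9499)
(v + F)² = (3*√11 + 106)² = (106 + 3*√11)²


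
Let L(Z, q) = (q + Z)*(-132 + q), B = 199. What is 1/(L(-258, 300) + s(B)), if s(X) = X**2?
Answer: 1/46657 ≈ 2.1433e-5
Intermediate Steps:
L(Z, q) = (-132 + q)*(Z + q) (L(Z, q) = (Z + q)*(-132 + q) = (-132 + q)*(Z + q))
1/(L(-258, 300) + s(B)) = 1/((300**2 - 132*(-258) - 132*300 - 258*300) + 199**2) = 1/((90000 + 34056 - 39600 - 77400) + 39601) = 1/(7056 + 39601) = 1/46657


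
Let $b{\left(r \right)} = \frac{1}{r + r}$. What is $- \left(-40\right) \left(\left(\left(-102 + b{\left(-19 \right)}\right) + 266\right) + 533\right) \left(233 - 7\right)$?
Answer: $\frac{119712200}{19} \approx 6.3006 \cdot 10^{6}$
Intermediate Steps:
$b{\left(r \right)} = \frac{1}{2 r}$
$- \left(-40\right) \left(\left(\left(-102 + b{\left(-19 \right)}\right) + 266\right) + 533\right) \left(233 - 7\right) = - \left(-40\right) \left(\left(\left(-102 + \frac{1}{2 \left(-19\right)}\right) + 266\right) + 533\right) \left(233 - 7\right) = - \left(-40\right) \left(\left(\left(-102 + \frac{1}{2} \left(- \frac{1}{19}\right)\right) + 266\right) + 533\right) 226 = - \left(-40\right) \left(\left(\left(-102 - \frac{1}{38}\right) + 266\right) + 533\right) 226 = - \left(-40\right) \left(\left(- \frac{3877}{38} + 266\right) + 533\right) 226 = - \left(-40\right) \left(\frac{6231}{38} + 533\right) 226 = - \left(-40\right) \frac{26485}{38} \cdot 226 = - \frac{\left(-40\right) 2992805}{19} = \left(-1\right) \left(- \frac{119712200}{19}\right) = \frac{119712200}{19}$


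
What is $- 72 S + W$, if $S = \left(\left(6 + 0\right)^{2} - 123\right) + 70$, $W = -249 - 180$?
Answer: $795$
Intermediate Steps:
$W = -429$ ($W = -249 - 180 = -429$)
$S = -17$ ($S = \left(6^{2} - 123\right) + 70 = \left(36 - 123\right) + 70 = -87 + 70 = -17$)
$- 72 S + W = \left(-72\right) \left(-17\right) - 429 = 1224 - 429 = 795$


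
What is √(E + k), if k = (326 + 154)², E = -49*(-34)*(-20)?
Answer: 2*√49270 ≈ 443.94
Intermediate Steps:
E = -33320 (E = 1666*(-20) = -33320)
k = 230400 (k = 480² = 230400)
√(E + k) = √(-33320 + 230400) = √197080 = 2*√49270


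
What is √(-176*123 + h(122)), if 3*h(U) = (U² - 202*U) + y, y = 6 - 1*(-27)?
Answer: I*√224013/3 ≈ 157.77*I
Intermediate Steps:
y = 33 (y = 6 + 27 = 33)
h(U) = 11 - 202*U/3 + U²/3 (h(U) = ((U² - 202*U) + 33)/3 = (33 + U² - 202*U)/3 = 11 - 202*U/3 + U²/3)
√(-176*123 + h(122)) = √(-176*123 + (11 - 202/3*122 + (⅓)*122²)) = √(-21648 + (11 - 24644/3 + (⅓)*14884)) = √(-21648 + (11 - 24644/3 + 14884/3)) = √(-21648 - 9727/3) = √(-74671/3) = I*√224013/3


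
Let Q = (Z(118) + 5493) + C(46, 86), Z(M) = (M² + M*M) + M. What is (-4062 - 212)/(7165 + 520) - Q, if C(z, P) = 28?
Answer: -257351869/7685 ≈ -33488.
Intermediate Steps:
Z(M) = M + 2*M² (Z(M) = (M² + M²) + M = 2*M² + M = M + 2*M²)
Q = 33487 (Q = (118*(1 + 2*118) + 5493) + 28 = (118*(1 + 236) + 5493) + 28 = (118*237 + 5493) + 28 = (27966 + 5493) + 28 = 33459 + 28 = 33487)
(-4062 - 212)/(7165 + 520) - Q = (-4062 - 212)/(7165 + 520) - 1*33487 = -4274/7685 - 33487 = -257351869/7685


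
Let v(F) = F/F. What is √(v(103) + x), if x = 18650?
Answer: √18651 ≈ 136.57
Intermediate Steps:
v(F) = 1
√(v(103) + x) = √(1 + 18650) = √18651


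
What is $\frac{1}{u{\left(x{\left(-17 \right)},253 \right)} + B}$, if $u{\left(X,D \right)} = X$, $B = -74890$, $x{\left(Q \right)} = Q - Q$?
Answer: $- \frac{1}{74890} \approx -1.3353 \cdot 10^{-5}$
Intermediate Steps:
$x{\left(Q \right)} = 0$
$\frac{1}{u{\left(x{\left(-17 \right)},253 \right)} + B} = \frac{1}{0 - 74890} = \frac{1}{-74890} = - \frac{1}{74890}$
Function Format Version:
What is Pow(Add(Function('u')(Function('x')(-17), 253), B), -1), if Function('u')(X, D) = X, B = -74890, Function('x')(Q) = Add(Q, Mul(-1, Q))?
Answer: Rational(-1, 74890) ≈ -1.3353e-5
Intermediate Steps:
Function('x')(Q) = 0
Pow(Add(Function('u')(Function('x')(-17), 253), B), -1) = Pow(Add(0, -74890), -1) = Pow(-74890, -1) = Rational(-1, 74890)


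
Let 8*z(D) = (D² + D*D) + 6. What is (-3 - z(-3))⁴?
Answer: 1296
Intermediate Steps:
z(D) = ¾ + D²/4 (z(D) = ((D² + D*D) + 6)/8 = ((D² + D²) + 6)/8 = (2*D² + 6)/8 = (6 + 2*D²)/8 = ¾ + D²/4)
(-3 - z(-3))⁴ = (-3 - (¾ + (¼)*(-3)²))⁴ = (-3 - (¾ + (¼)*9))⁴ = (-3 - (¾ + 9/4))⁴ = (-3 - 1*3)⁴ = (-3 - 3)⁴ = (-6)⁴ = 1296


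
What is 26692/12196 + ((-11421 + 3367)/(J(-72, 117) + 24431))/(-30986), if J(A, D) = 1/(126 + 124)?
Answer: 631451617980289/288518900654907 ≈ 2.1886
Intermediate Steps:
J(A, D) = 1/250
26692/12196 + ((-11421 + 3367)/(J(-72, 117) + 24431))/(-30986) = 26692/12196 + ((-11421 + 3367)/(1/250 + 24431))/(-30986) = 26692*(1/12196) - 8054/6107751/250*(-1/30986) = 6673/3049 - 8054*250/6107751*(-1/30986) = 6673/3049 - 2013500/6107751*(-1/30986) = 6673/3049 + 1006750/94627386243 = 631451617980289/288518900654907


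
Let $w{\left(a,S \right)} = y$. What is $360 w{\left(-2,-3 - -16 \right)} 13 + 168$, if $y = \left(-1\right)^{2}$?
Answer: $4848$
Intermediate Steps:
$y = 1$
$w{\left(a,S \right)} = 1$
$360 w{\left(-2,-3 - -16 \right)} 13 + 168 = 360 \cdot 1 \cdot 13 + 168 = 360 \cdot 13 + 168 = 4680 + 168 = 4848$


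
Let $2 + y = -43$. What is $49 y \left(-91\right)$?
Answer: $200655$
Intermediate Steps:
$y = -45$ ($y = -2 - 43 = -45$)
$49 y \left(-91\right) = 49 \left(-45\right) \left(-91\right) = \left(-2205\right) \left(-91\right) = 200655$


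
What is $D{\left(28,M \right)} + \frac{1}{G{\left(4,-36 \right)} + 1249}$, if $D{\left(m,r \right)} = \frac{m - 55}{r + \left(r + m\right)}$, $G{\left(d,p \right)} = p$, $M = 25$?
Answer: $- \frac{10891}{31538} \approx -0.34533$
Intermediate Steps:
$D{\left(m,r \right)} = \frac{-55 + m}{m + 2 r}$ ($D{\left(m,r \right)} = \frac{-55 + m}{r + \left(m + r\right)} = \frac{-55 + m}{m + 2 r}$)
$D{\left(28,M \right)} + \frac{1}{G{\left(4,-36 \right)} + 1249} = \frac{-55 + 28}{28 + 2 \cdot 25} + \frac{1}{-36 + 1249} = \frac{1}{28 + 50} \left(-27\right) + \frac{1}{1213} = \frac{1}{78} \left(-27\right) + \frac{1}{1213} = - \frac{9}{26} + \frac{1}{1213} = - \frac{10891}{31538}$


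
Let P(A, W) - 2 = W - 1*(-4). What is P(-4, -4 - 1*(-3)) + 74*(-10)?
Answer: -735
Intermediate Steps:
P(A, W) = 6 + W (P(A, W) = 2 + (W - 1*(-4)) = 2 + (W + 4) = 2 + (4 + W) = 6 + W)
P(-4, -4 - 1*(-3)) + 74*(-10) = (6 + (-4 - 1*(-3))) + 74*(-10) = (6 + (-4 + 3)) - 740 = (6 - 1) - 740 = 5 - 740 = -735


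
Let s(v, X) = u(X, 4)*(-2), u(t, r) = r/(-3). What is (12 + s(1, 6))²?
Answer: 1936/9 ≈ 215.11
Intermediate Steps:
u(t, r) = -r/3 (u(t, r) = r*(-⅓) = -r/3)
s(v, X) = 8/3 (s(v, X) = -⅓*4*(-2) = -4/3*(-2) = 8/3)
(12 + s(1, 6))² = (12 + 8/3)² = (44/3)² = 1936/9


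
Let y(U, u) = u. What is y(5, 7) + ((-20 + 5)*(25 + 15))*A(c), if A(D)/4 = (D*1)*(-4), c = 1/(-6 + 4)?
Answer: -4793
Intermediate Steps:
c = -½ (c = 1/(-2) = -½ ≈ -0.50000)
A(D) = -16*D (A(D) = 4*((D*1)*(-4)) = 4*(D*(-4)) = 4*(-4*D) = -16*D)
y(5, 7) + ((-20 + 5)*(25 + 15))*A(c) = 7 + ((-20 + 5)*(25 + 15))*(-16*(-½)) = 7 - 15*40*8 = 7 - 600*8 = 7 - 4800 = -4793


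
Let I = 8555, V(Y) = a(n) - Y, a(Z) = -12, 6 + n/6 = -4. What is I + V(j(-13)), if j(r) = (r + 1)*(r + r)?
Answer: 8231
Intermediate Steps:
n = -60 (n = -36 + 6*(-4) = -36 - 24 = -60)
j(r) = 2*r*(1 + r) (j(r) = (1 + r)*(2*r) = 2*r*(1 + r))
V(Y) = -12 - Y
I + V(j(-13)) = 8555 + (-12 - 2*(-13)*(1 - 13)) = 8555 + (-12 - 2*(-13)*(-12)) = 8555 + (-12 - 1*312) = 8555 + (-12 - 312) = 8555 - 324 = 8231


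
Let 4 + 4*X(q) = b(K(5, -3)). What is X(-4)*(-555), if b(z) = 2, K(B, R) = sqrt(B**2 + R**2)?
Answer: 555/2 ≈ 277.50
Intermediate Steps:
X(q) = -1/2 (X(q) = -1 + (1/4)*2 = -1 + 1/2 = -1/2)
X(-4)*(-555) = -1/2*(-555) = 555/2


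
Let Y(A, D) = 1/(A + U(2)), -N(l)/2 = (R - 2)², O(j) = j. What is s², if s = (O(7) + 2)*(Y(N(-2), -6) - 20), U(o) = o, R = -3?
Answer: 8311689/256 ≈ 32468.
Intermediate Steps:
N(l) = -50 (N(l) = -2*(-3 - 2)² = -2*(-5)² = -2*25 = -50)
Y(A, D) = 1/(2 + A) (Y(A, D) = 1/(A + 2) = 1/(2 + A))
s = -2883/16 (s = (7 + 2)*(1/(2 - 50) - 20) = 9*(1/(-48) - 20) = 9*(-1/48 - 20) = 9*(-961/48) = -2883/16 ≈ -180.19)
s² = (-2883/16)² = 8311689/256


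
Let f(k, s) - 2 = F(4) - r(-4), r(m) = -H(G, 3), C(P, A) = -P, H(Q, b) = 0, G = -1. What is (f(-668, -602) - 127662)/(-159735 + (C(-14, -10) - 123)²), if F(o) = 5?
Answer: 127655/147854 ≈ 0.86339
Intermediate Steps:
r(m) = 0 (r(m) = -1*0 = 0)
f(k, s) = 7 (f(k, s) = 2 + (5 - 1*0) = 2 + (5 + 0) = 2 + 5 = 7)
(f(-668, -602) - 127662)/(-159735 + (C(-14, -10) - 123)²) = (7 - 127662)/(-159735 + (-1*(-14) - 123)²) = -127655/(-159735 + (14 - 123)²) = -127655/(-159735 + (-109)²) = -127655/(-159735 + 11881) = -127655/(-147854) = -127655*(-1/147854) = 127655/147854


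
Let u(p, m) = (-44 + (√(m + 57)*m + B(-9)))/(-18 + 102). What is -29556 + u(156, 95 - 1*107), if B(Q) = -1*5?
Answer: -354679/12 - 3*√5/7 ≈ -29558.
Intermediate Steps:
B(Q) = -5
u(p, m) = -7/12 + m*√(57 + m)/84 (u(p, m) = (-44 + (√(m + 57)*m - 5))/(-18 + 102) = (-44 + (√(57 + m)*m - 5))/84 = (-44 + (m*√(57 + m) - 5))*(1/84) = (-44 + (-5 + m*√(57 + m)))*(1/84) = (-49 + m*√(57 + m))*(1/84) = -7/12 + m*√(57 + m)/84)
-29556 + u(156, 95 - 1*107) = -29556 + (-7/12 + (95 - 1*107)*√(57 + (95 - 1*107))/84) = -29556 + (-7/12 + (95 - 107)*√(57 + (95 - 107))/84) = -29556 + (-7/12 + (1/84)*(-12)*√(57 - 12)) = -29556 + (-7/12 + (1/84)*(-12)*√45) = -29556 + (-7/12 + (1/84)*(-12)*(3*√5)) = -29556 + (-7/12 - 3*√5/7) = -354679/12 - 3*√5/7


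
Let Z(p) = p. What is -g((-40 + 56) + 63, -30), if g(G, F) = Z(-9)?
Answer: 9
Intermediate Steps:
g(G, F) = -9
-g((-40 + 56) + 63, -30) = -1*(-9) = 9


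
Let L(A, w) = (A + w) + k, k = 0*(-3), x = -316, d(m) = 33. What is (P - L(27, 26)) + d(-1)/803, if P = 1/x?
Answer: -1221729/23068 ≈ -52.962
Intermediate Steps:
P = -1/316 (P = 1/(-316) = -1/316 ≈ -0.0031646)
k = 0
L(A, w) = A + w (L(A, w) = (A + w) + 0 = A + w)
(P - L(27, 26)) + d(-1)/803 = (-1/316 - (27 + 26)) + 33/803 = (-1/316 - 1*53) + (1/803)*33 = (-1/316 - 53) + 3/73 = -16749/316 + 3/73 = -1221729/23068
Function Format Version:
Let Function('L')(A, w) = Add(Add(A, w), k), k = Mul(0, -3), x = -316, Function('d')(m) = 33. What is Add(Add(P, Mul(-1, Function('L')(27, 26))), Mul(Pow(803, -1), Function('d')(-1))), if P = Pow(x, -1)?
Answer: Rational(-1221729, 23068) ≈ -52.962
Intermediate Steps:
P = Rational(-1, 316) (P = Pow(-316, -1) = Rational(-1, 316) ≈ -0.0031646)
k = 0
Function('L')(A, w) = Add(A, w) (Function('L')(A, w) = Add(Add(A, w), 0) = Add(A, w))
Add(Add(P, Mul(-1, Function('L')(27, 26))), Mul(Pow(803, -1), Function('d')(-1))) = Add(Add(Rational(-1, 316), Mul(-1, Add(27, 26))), Mul(Pow(803, -1), 33)) = Add(Add(Rational(-1, 316), Mul(-1, 53)), Mul(Rational(1, 803), 33)) = Add(Add(Rational(-1, 316), -53), Rational(3, 73)) = Add(Rational(-16749, 316), Rational(3, 73)) = Rational(-1221729, 23068)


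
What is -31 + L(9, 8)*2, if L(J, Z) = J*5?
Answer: 59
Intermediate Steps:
L(J, Z) = 5*J
-31 + L(9, 8)*2 = -31 + (5*9)*2 = -31 + 45*2 = -31 + 90 = 59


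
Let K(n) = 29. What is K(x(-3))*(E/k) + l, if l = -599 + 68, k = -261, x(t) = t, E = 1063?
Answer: -5842/9 ≈ -649.11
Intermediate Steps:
l = -531
K(x(-3))*(E/k) + l = 29*(1063/(-261)) - 531 = 29*(1063*(-1/261)) - 531 = 29*(-1063/261) - 531 = -1063/9 - 531 = -5842/9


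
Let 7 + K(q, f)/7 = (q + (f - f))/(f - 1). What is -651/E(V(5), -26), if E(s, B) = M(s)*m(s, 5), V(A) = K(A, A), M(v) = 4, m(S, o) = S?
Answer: 93/23 ≈ 4.0435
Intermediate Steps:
K(q, f) = -49 + 7*q/(-1 + f) (K(q, f) = -49 + 7*((q + (f - f))/(f - 1)) = -49 + 7*((q + 0)/(-1 + f)) = -49 + 7*(q/(-1 + f)) = -49 + 7*q/(-1 + f))
V(A) = 7*(7 - 6*A)/(-1 + A) (V(A) = 7*(7 + A - 7*A)/(-1 + A) = 7*(7 - 6*A)/(-1 + A))
E(s, B) = 4*s
-651/E(V(5), -26) = -651*(-1 + 5)/(28*(7 - 6*5)) = -651*1/(7*(7 - 30)) = -651/(4*(7*(1/4)*(-23))) = -651/(4*(-161/4)) = -651/(-161) = -651*(-1/161) = 93/23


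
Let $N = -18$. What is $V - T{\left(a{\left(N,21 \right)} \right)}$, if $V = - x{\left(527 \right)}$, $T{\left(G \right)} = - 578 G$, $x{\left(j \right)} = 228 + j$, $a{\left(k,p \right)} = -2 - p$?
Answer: $-14049$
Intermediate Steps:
$V = -755$ ($V = - (228 + 527) = \left(-1\right) 755 = -755$)
$V - T{\left(a{\left(N,21 \right)} \right)} = -755 - - 578 \left(-2 - 21\right) = -755 - \left(-578\right) \left(-23\right) = -755 - 13294 = -14049$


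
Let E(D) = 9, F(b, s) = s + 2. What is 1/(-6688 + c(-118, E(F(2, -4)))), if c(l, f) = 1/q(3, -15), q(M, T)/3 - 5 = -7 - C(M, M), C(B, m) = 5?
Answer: -21/140449 ≈ -0.00014952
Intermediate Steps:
F(b, s) = 2 + s
q(M, T) = -21 (q(M, T) = 15 + 3*(-7 - 1*5) = 15 + 3*(-7 - 5) = 15 + 3*(-12) = 15 - 36 = -21)
c(l, f) = -1/21 (c(l, f) = 1/(-21) = -1/21)
1/(-6688 + c(-118, E(F(2, -4)))) = 1/(-6688 - 1/21) = 1/(-140449/21) = -21/140449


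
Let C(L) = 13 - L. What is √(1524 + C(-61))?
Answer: √1598 ≈ 39.975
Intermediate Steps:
√(1524 + C(-61)) = √(1524 + (13 - 1*(-61))) = √(1524 + (13 + 61)) = √(1524 + 74) = √1598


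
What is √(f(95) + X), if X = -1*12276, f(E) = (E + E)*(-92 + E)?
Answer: I*√11706 ≈ 108.19*I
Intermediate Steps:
f(E) = 2*E*(-92 + E) (f(E) = (2*E)*(-92 + E) = 2*E*(-92 + E))
X = -12276
√(f(95) + X) = √(2*95*(-92 + 95) - 12276) = √(2*95*3 - 12276) = √(570 - 12276) = √(-11706) = I*√11706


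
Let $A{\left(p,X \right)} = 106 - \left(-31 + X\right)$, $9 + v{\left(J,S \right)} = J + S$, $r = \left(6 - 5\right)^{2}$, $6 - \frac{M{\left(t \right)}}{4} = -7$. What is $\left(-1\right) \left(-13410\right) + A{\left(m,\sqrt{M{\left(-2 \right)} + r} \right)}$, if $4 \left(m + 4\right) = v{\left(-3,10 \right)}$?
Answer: $13547 - \sqrt{53} \approx 13540.0$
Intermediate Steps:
$M{\left(t \right)} = 52$ ($M{\left(t \right)} = 24 - -28 = 24 + 28 = 52$)
$r = 1$ ($r = 1^{2} = 1$)
$v{\left(J,S \right)} = -9 + J + S$ ($v{\left(J,S \right)} = -9 + \left(J + S\right) = -9 + J + S$)
$m = - \frac{9}{2}$ ($m = -4 + \frac{-9 - 3 + 10}{4} = -4 + \frac{1}{4} \left(-2\right) = -4 - \frac{1}{2} = - \frac{9}{2} \approx -4.5$)
$A{\left(p,X \right)} = 137 - X$
$\left(-1\right) \left(-13410\right) + A{\left(m,\sqrt{M{\left(-2 \right)} + r} \right)} = \left(-1\right) \left(-13410\right) + \left(137 - \sqrt{52 + 1}\right) = 13410 + \left(137 - \sqrt{53}\right) = 13547 - \sqrt{53}$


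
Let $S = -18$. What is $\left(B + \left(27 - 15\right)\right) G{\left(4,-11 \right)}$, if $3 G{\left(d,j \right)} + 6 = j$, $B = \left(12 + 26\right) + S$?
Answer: $- \frac{544}{3} \approx -181.33$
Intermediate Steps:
$B = 20$ ($B = \left(12 + 26\right) - 18 = 38 - 18 = 20$)
$G{\left(d,j \right)} = -2 + \frac{j}{3}$
$\left(B + \left(27 - 15\right)\right) G{\left(4,-11 \right)} = \left(20 + \left(27 - 15\right)\right) \left(-2 + \frac{1}{3} \left(-11\right)\right) = \left(20 + 12\right) \left(-2 - \frac{11}{3}\right) = 32 \left(- \frac{17}{3}\right) = - \frac{544}{3}$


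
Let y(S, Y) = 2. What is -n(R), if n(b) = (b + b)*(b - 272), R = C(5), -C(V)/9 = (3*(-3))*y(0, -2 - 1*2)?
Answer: 35640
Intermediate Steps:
C(V) = 162 (C(V) = -9*3*(-3)*2 = -(-81)*2 = -9*(-18) = 162)
R = 162
n(b) = 2*b*(-272 + b) (n(b) = (2*b)*(-272 + b) = 2*b*(-272 + b))
-n(R) = -2*162*(-272 + 162) = -2*162*(-110) = -1*(-35640) = 35640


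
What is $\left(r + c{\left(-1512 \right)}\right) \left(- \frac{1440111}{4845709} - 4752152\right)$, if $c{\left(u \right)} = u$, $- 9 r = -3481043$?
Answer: $- \frac{79846522972445300365}{43611381} \approx -1.8309 \cdot 10^{12}$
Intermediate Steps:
$r = \frac{3481043}{9}$ ($r = \left(- \frac{1}{9}\right) \left(-3481043\right) = \frac{3481043}{9} \approx 3.8678 \cdot 10^{5}$)
$\left(r + c{\left(-1512 \right)}\right) \left(- \frac{1440111}{4845709} - 4752152\right) = \left(\frac{3481043}{9} - 1512\right) \left(- \frac{1440111}{4845709} - 4752152\right) = \frac{3467435 \left(\left(-1440111\right) \frac{1}{4845709} - 4752152\right)}{9} = \frac{3467435 \left(- \frac{1440111}{4845709} - 4752152\right)}{9} = \frac{3467435}{9} \left(- \frac{23027547155879}{4845709}\right) = - \frac{79846522972445300365}{43611381}$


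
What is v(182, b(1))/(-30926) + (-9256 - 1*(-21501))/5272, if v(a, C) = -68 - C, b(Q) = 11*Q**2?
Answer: 189552679/81520936 ≈ 2.3252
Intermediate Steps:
v(182, b(1))/(-30926) + (-9256 - 1*(-21501))/5272 = (-68 - 11*1**2)/(-30926) + (-9256 - 1*(-21501))/5272 = (-68 - 11)*(-1/30926) + (-9256 + 21501)*(1/5272) = (-68 - 1*11)*(-1/30926) + 12245*(1/5272) = (-68 - 11)*(-1/30926) + 12245/5272 = -79*(-1/30926) + 12245/5272 = 79/30926 + 12245/5272 = 189552679/81520936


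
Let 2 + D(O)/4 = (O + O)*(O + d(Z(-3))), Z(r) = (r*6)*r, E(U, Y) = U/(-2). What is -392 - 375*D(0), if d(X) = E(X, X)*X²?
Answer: 2608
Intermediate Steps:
E(U, Y) = -U/2 (E(U, Y) = U*(-½) = -U/2)
Z(r) = 6*r² (Z(r) = (6*r)*r = 6*r²)
d(X) = -X³/2 (d(X) = (-X/2)*X² = -X³/2)
D(O) = -8 + 8*O*(-78732 + O) (D(O) = -8 + 4*((O + O)*(O - (6*(-3)²)³/2)) = -8 + 4*((2*O)*(O - (6*9)³/2)) = -8 + 4*((2*O)*(O - ½*54³)) = -8 + 4*((2*O)*(O - ½*157464)) = -8 + 4*((2*O)*(O - 78732)) = -8 + 4*((2*O)*(-78732 + O)) = -8 + 4*(2*O*(-78732 + O)) = -8 + 8*O*(-78732 + O))
-392 - 375*D(0) = -392 - 375*(-8 - 629856*0 + 8*0²) = -392 - 375*(-8 + 0 + 8*0) = -392 - 375*(-8 + 0 + 0) = -392 - 375*(-8) = -392 + 3000 = 2608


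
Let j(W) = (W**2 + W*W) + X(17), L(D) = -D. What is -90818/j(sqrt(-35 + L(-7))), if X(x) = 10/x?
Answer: 771953/471 ≈ 1639.0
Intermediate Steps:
j(W) = 10/17 + 2*W**2 (j(W) = (W**2 + W*W) + 10/17 = (W**2 + W**2) + 10*(1/17) = 2*W**2 + 10/17 = 10/17 + 2*W**2)
-90818/j(sqrt(-35 + L(-7))) = -90818/(10/17 + 2*(sqrt(-35 - 1*(-7)))**2) = -90818/(10/17 + 2*(sqrt(-35 + 7))**2) = -90818/(10/17 + 2*(sqrt(-28))**2) = -90818/(10/17 + 2*(2*I*sqrt(7))**2) = -90818/(10/17 + 2*(-28)) = -90818/(10/17 - 56) = -90818/(-942/17) = -90818*(-17/942) = 771953/471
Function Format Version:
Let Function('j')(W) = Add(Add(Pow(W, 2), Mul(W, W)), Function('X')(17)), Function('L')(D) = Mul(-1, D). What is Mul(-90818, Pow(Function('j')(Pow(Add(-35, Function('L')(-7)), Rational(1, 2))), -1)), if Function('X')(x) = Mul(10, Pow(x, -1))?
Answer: Rational(771953, 471) ≈ 1639.0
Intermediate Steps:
Function('j')(W) = Add(Rational(10, 17), Mul(2, Pow(W, 2))) (Function('j')(W) = Add(Add(Pow(W, 2), Mul(W, W)), Mul(10, Pow(17, -1))) = Add(Add(Pow(W, 2), Pow(W, 2)), Mul(10, Rational(1, 17))) = Add(Mul(2, Pow(W, 2)), Rational(10, 17)) = Add(Rational(10, 17), Mul(2, Pow(W, 2))))
Mul(-90818, Pow(Function('j')(Pow(Add(-35, Function('L')(-7)), Rational(1, 2))), -1)) = Mul(-90818, Pow(Add(Rational(10, 17), Mul(2, Pow(Pow(Add(-35, Mul(-1, -7)), Rational(1, 2)), 2))), -1)) = Mul(-90818, Pow(Add(Rational(10, 17), Mul(2, Pow(Pow(Add(-35, 7), Rational(1, 2)), 2))), -1)) = Mul(-90818, Pow(Add(Rational(10, 17), Mul(2, Pow(Pow(-28, Rational(1, 2)), 2))), -1)) = Mul(-90818, Pow(Add(Rational(10, 17), Mul(2, Pow(Mul(2, I, Pow(7, Rational(1, 2))), 2))), -1)) = Mul(-90818, Pow(Add(Rational(10, 17), Mul(2, -28)), -1)) = Mul(-90818, Pow(Add(Rational(10, 17), -56), -1)) = Mul(-90818, Pow(Rational(-942, 17), -1)) = Mul(-90818, Rational(-17, 942)) = Rational(771953, 471)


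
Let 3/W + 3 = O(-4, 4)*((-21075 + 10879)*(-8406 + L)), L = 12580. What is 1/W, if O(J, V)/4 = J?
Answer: 680929661/3 ≈ 2.2698e+8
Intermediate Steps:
O(J, V) = 4*J
W = 3/680929661 (W = 3/(-3 + (4*(-4))*((-21075 + 10879)*(-8406 + 12580))) = 3/(-3 - (-163136)*4174) = 3/(-3 - 16*(-42558104)) = 3/(-3 + 680929664) = 3/680929661 ≈ 4.4057e-9)
1/W = 1/(3/680929661) = 680929661/3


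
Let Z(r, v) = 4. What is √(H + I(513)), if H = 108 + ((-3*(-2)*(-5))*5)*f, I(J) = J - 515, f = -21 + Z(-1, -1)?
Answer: 4*√166 ≈ 51.536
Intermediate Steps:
f = -17 (f = -21 + 4 = -17)
I(J) = -515 + J
H = 2658 (H = 108 + ((-3*(-2)*(-5))*5)*(-17) = 108 + ((6*(-5))*5)*(-17) = 108 - 30*5*(-17) = 108 - 150*(-17) = 108 + 2550 = 2658)
√(H + I(513)) = √(2658 + (-515 + 513)) = √(2658 - 2) = √2656 = 4*√166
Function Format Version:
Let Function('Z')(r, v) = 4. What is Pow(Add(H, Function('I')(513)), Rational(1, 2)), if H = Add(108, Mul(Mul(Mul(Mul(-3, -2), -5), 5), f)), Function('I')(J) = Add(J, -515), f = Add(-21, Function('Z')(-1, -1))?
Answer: Mul(4, Pow(166, Rational(1, 2))) ≈ 51.536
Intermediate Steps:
f = -17 (f = Add(-21, 4) = -17)
Function('I')(J) = Add(-515, J)
H = 2658 (H = Add(108, Mul(Mul(Mul(Mul(-3, -2), -5), 5), -17)) = Add(108, Mul(Mul(Mul(6, -5), 5), -17)) = Add(108, Mul(Mul(-30, 5), -17)) = Add(108, Mul(-150, -17)) = Add(108, 2550) = 2658)
Pow(Add(H, Function('I')(513)), Rational(1, 2)) = Pow(Add(2658, Add(-515, 513)), Rational(1, 2)) = Pow(Add(2658, -2), Rational(1, 2)) = Pow(2656, Rational(1, 2)) = Mul(4, Pow(166, Rational(1, 2)))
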